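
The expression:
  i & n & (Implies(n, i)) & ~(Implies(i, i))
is never true.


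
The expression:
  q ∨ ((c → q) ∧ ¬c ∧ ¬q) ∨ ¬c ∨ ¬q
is always true.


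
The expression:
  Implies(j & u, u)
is always true.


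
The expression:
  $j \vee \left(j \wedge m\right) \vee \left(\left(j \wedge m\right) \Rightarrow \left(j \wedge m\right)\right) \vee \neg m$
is always true.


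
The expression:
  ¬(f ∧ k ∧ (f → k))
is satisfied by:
  {k: False, f: False}
  {f: True, k: False}
  {k: True, f: False}


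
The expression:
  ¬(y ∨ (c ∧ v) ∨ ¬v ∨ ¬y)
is never true.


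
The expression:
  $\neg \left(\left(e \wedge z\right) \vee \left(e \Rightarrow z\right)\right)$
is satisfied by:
  {e: True, z: False}


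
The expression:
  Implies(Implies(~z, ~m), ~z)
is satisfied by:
  {z: False}


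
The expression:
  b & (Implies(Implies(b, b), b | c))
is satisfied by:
  {b: True}


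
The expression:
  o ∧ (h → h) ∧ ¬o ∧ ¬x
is never true.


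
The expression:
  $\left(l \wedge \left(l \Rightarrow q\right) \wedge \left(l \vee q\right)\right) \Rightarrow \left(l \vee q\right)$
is always true.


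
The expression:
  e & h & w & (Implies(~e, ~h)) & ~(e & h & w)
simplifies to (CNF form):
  False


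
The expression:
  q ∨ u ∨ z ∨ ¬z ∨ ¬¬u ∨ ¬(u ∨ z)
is always true.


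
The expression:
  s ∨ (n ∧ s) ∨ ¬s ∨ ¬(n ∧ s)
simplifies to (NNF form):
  True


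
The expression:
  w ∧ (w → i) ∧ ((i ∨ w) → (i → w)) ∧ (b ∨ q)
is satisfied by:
  {i: True, b: True, q: True, w: True}
  {i: True, b: True, w: True, q: False}
  {i: True, q: True, w: True, b: False}


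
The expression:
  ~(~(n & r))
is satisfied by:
  {r: True, n: True}


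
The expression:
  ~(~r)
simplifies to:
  r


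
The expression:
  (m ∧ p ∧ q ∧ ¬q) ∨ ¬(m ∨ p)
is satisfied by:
  {p: False, m: False}


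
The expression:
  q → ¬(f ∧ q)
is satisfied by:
  {q: False, f: False}
  {f: True, q: False}
  {q: True, f: False}


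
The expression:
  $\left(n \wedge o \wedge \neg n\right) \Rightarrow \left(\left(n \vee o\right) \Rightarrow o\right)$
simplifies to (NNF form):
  $\text{True}$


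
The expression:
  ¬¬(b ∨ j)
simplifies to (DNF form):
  b ∨ j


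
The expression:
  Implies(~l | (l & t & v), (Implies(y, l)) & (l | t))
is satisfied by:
  {t: True, l: True, y: False}
  {l: True, y: False, t: False}
  {t: True, l: True, y: True}
  {l: True, y: True, t: False}
  {t: True, y: False, l: False}


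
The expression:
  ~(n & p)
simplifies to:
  ~n | ~p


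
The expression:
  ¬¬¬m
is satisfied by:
  {m: False}


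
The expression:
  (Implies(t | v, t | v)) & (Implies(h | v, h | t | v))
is always true.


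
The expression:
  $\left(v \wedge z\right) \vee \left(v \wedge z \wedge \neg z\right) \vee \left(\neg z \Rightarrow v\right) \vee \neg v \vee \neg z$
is always true.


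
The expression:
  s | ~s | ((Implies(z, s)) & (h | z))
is always true.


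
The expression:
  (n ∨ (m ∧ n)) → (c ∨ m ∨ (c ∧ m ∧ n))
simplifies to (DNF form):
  c ∨ m ∨ ¬n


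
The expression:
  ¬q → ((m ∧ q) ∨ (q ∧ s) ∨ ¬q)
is always true.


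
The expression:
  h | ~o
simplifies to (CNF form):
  h | ~o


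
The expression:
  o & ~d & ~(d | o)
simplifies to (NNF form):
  False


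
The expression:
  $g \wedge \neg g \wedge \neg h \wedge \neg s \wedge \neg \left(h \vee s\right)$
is never true.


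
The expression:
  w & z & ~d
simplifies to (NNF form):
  w & z & ~d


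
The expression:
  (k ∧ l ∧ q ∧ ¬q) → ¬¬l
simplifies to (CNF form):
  True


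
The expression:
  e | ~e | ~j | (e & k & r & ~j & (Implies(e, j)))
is always true.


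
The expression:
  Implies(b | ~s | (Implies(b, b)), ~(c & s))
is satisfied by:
  {s: False, c: False}
  {c: True, s: False}
  {s: True, c: False}


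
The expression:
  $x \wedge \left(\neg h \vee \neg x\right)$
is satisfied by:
  {x: True, h: False}


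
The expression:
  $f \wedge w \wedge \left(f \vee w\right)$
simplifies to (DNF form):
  $f \wedge w$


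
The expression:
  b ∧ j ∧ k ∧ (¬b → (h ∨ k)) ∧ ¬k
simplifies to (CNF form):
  False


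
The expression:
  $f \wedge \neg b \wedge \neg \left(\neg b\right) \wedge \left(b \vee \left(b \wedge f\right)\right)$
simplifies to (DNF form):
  $\text{False}$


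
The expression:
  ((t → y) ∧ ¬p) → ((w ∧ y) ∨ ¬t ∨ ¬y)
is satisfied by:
  {p: True, w: True, t: False, y: False}
  {p: True, w: False, t: False, y: False}
  {w: True, p: False, t: False, y: False}
  {p: False, w: False, t: False, y: False}
  {y: True, p: True, w: True, t: False}
  {y: True, p: True, w: False, t: False}
  {y: True, w: True, p: False, t: False}
  {y: True, w: False, p: False, t: False}
  {p: True, t: True, w: True, y: False}
  {p: True, t: True, w: False, y: False}
  {t: True, w: True, p: False, y: False}
  {t: True, p: False, w: False, y: False}
  {y: True, t: True, p: True, w: True}
  {y: True, t: True, p: True, w: False}
  {y: True, t: True, w: True, p: False}


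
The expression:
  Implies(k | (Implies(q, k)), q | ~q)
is always true.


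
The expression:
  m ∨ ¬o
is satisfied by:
  {m: True, o: False}
  {o: False, m: False}
  {o: True, m: True}


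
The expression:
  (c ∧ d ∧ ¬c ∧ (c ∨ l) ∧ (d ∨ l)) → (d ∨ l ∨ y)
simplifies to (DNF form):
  True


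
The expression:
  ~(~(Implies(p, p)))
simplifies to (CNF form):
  True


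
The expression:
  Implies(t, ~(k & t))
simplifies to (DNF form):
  ~k | ~t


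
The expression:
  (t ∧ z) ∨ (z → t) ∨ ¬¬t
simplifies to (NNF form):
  t ∨ ¬z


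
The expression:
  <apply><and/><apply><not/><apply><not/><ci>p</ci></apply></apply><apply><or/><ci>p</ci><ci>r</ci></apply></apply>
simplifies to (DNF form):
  <ci>p</ci>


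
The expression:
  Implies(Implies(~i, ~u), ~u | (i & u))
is always true.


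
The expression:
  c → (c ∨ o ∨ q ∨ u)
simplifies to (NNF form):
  True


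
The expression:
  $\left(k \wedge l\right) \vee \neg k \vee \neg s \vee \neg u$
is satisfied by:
  {l: True, s: False, k: False, u: False}
  {l: False, s: False, k: False, u: False}
  {u: True, l: True, s: False, k: False}
  {u: True, l: False, s: False, k: False}
  {l: True, k: True, u: False, s: False}
  {k: True, u: False, s: False, l: False}
  {u: True, k: True, l: True, s: False}
  {u: True, k: True, l: False, s: False}
  {l: True, s: True, u: False, k: False}
  {s: True, u: False, k: False, l: False}
  {l: True, u: True, s: True, k: False}
  {u: True, s: True, l: False, k: False}
  {l: True, k: True, s: True, u: False}
  {k: True, s: True, u: False, l: False}
  {u: True, k: True, s: True, l: True}


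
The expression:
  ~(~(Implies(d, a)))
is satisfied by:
  {a: True, d: False}
  {d: False, a: False}
  {d: True, a: True}


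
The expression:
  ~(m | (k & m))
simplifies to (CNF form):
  ~m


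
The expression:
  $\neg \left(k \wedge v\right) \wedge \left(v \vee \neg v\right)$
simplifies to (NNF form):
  $\neg k \vee \neg v$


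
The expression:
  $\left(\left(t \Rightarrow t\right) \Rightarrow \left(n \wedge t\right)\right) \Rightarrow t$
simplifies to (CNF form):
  $\text{True}$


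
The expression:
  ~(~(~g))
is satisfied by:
  {g: False}


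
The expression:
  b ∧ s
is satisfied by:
  {b: True, s: True}


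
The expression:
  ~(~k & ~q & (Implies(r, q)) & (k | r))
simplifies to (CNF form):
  True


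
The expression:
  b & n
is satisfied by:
  {b: True, n: True}


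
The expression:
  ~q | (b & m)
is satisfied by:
  {b: True, m: True, q: False}
  {b: True, m: False, q: False}
  {m: True, b: False, q: False}
  {b: False, m: False, q: False}
  {b: True, q: True, m: True}


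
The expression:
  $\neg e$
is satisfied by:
  {e: False}


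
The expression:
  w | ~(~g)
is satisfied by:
  {g: True, w: True}
  {g: True, w: False}
  {w: True, g: False}


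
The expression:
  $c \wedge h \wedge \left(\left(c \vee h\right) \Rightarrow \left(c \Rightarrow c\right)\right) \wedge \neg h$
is never true.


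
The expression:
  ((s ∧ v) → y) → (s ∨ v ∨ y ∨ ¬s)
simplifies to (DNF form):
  True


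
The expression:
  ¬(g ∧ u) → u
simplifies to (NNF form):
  u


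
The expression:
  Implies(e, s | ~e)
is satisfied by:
  {s: True, e: False}
  {e: False, s: False}
  {e: True, s: True}


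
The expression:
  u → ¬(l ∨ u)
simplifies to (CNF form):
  ¬u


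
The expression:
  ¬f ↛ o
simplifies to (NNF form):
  o ∨ ¬f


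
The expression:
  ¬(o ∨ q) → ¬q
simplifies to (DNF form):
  True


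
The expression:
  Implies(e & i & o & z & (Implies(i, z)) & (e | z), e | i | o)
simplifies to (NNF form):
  True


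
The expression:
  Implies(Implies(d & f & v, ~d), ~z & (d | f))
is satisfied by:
  {v: True, d: True, f: True, z: False}
  {d: True, f: True, v: False, z: False}
  {v: True, d: True, f: False, z: False}
  {d: True, v: False, f: False, z: False}
  {v: True, f: True, d: False, z: False}
  {f: True, v: False, d: False, z: False}
  {z: True, v: True, d: True, f: True}


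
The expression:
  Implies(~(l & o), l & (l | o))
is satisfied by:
  {l: True}


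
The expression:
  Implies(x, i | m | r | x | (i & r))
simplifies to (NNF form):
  True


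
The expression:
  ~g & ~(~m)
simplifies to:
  m & ~g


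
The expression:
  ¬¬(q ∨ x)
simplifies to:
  q ∨ x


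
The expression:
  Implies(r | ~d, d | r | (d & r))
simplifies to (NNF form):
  d | r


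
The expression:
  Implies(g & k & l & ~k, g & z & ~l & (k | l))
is always true.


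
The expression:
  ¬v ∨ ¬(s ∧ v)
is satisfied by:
  {s: False, v: False}
  {v: True, s: False}
  {s: True, v: False}


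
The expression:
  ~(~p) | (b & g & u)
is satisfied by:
  {u: True, p: True, g: True, b: True}
  {u: True, p: True, g: True, b: False}
  {u: True, p: True, b: True, g: False}
  {u: True, p: True, b: False, g: False}
  {p: True, g: True, b: True, u: False}
  {p: True, g: True, b: False, u: False}
  {p: True, g: False, b: True, u: False}
  {p: True, g: False, b: False, u: False}
  {u: True, g: True, b: True, p: False}


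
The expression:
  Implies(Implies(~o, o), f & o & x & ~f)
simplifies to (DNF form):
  ~o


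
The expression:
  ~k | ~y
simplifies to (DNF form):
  ~k | ~y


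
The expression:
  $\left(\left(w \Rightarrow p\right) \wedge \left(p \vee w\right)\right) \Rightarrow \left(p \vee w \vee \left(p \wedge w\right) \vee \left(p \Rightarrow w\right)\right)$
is always true.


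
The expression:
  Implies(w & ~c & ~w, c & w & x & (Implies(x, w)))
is always true.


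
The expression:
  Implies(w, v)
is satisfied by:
  {v: True, w: False}
  {w: False, v: False}
  {w: True, v: True}


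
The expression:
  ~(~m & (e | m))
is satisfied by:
  {m: True, e: False}
  {e: False, m: False}
  {e: True, m: True}


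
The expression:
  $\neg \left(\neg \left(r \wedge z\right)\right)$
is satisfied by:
  {r: True, z: True}


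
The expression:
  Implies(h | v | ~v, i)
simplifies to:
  i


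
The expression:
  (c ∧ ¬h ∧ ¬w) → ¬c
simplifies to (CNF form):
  h ∨ w ∨ ¬c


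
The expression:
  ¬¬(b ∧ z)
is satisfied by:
  {z: True, b: True}


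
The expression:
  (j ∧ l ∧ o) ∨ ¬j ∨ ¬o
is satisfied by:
  {l: True, o: False, j: False}
  {o: False, j: False, l: False}
  {j: True, l: True, o: False}
  {j: True, o: False, l: False}
  {l: True, o: True, j: False}
  {o: True, l: False, j: False}
  {j: True, o: True, l: True}


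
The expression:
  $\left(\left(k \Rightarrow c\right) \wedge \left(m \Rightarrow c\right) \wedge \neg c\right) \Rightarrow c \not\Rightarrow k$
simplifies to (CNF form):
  $c \vee k \vee m$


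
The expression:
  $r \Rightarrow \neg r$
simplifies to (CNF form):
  $\neg r$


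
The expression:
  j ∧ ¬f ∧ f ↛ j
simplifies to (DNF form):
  False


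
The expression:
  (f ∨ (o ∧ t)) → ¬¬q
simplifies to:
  q ∨ (¬f ∧ ¬o) ∨ (¬f ∧ ¬t)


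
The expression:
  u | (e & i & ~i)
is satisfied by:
  {u: True}


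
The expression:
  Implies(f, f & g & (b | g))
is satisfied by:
  {g: True, f: False}
  {f: False, g: False}
  {f: True, g: True}


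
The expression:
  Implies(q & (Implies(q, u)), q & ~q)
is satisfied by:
  {u: False, q: False}
  {q: True, u: False}
  {u: True, q: False}


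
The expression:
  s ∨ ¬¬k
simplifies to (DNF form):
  k ∨ s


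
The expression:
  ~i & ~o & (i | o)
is never true.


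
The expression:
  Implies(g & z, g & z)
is always true.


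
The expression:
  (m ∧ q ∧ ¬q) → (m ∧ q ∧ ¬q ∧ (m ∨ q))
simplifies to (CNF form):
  True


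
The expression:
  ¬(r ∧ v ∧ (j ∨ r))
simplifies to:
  ¬r ∨ ¬v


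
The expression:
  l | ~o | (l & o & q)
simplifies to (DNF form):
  l | ~o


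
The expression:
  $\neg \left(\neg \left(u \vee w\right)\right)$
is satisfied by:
  {u: True, w: True}
  {u: True, w: False}
  {w: True, u: False}


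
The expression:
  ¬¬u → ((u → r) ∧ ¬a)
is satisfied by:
  {r: True, a: False, u: False}
  {a: False, u: False, r: False}
  {r: True, a: True, u: False}
  {a: True, r: False, u: False}
  {u: True, r: True, a: False}


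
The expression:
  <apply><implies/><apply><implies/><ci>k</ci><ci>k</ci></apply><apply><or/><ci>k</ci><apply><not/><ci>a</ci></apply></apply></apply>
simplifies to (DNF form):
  <apply><or/><ci>k</ci><apply><not/><ci>a</ci></apply></apply>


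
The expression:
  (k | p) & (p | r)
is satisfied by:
  {r: True, p: True, k: True}
  {r: True, p: True, k: False}
  {p: True, k: True, r: False}
  {p: True, k: False, r: False}
  {r: True, k: True, p: False}


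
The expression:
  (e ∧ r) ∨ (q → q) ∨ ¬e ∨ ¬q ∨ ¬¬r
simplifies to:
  True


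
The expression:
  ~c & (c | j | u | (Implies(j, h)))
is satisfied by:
  {c: False}


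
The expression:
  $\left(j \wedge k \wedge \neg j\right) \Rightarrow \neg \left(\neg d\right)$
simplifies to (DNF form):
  $\text{True}$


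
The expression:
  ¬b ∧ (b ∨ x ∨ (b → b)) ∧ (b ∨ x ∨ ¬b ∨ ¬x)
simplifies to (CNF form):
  ¬b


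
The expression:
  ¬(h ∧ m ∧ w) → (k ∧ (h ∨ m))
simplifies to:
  (h ∨ k) ∧ (h ∨ m) ∧ (k ∨ m) ∧ (k ∨ w)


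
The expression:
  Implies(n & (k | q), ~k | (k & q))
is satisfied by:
  {q: True, k: False, n: False}
  {k: False, n: False, q: False}
  {n: True, q: True, k: False}
  {n: True, k: False, q: False}
  {q: True, k: True, n: False}
  {k: True, q: False, n: False}
  {n: True, k: True, q: True}


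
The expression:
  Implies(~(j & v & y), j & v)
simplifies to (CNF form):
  j & v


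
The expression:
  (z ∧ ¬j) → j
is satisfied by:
  {j: True, z: False}
  {z: False, j: False}
  {z: True, j: True}


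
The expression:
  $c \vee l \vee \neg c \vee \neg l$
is always true.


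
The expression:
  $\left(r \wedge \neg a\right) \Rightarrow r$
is always true.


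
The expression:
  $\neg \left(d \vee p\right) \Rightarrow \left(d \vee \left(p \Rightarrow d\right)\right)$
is always true.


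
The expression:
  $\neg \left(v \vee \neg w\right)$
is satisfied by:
  {w: True, v: False}


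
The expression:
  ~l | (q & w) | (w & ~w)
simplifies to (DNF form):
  ~l | (q & w)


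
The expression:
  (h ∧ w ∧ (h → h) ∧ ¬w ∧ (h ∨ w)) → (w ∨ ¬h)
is always true.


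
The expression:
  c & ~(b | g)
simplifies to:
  c & ~b & ~g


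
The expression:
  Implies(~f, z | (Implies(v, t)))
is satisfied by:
  {t: True, z: True, f: True, v: False}
  {t: True, z: True, f: False, v: False}
  {t: True, f: True, v: False, z: False}
  {t: True, f: False, v: False, z: False}
  {z: True, f: True, v: False, t: False}
  {z: True, f: False, v: False, t: False}
  {f: True, z: False, v: False, t: False}
  {f: False, z: False, v: False, t: False}
  {t: True, z: True, v: True, f: True}
  {t: True, z: True, v: True, f: False}
  {t: True, v: True, f: True, z: False}
  {t: True, v: True, f: False, z: False}
  {v: True, z: True, f: True, t: False}
  {v: True, z: True, f: False, t: False}
  {v: True, f: True, z: False, t: False}


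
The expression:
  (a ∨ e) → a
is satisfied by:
  {a: True, e: False}
  {e: False, a: False}
  {e: True, a: True}


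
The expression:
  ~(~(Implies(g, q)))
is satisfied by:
  {q: True, g: False}
  {g: False, q: False}
  {g: True, q: True}


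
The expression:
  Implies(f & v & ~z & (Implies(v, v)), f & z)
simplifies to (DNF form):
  z | ~f | ~v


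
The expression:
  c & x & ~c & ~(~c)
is never true.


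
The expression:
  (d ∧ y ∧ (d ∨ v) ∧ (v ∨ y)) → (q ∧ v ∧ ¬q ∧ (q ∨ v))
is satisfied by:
  {d: False, y: False}
  {y: True, d: False}
  {d: True, y: False}


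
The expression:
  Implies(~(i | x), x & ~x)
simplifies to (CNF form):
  i | x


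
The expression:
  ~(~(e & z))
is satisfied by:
  {z: True, e: True}


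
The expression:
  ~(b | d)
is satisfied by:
  {d: False, b: False}


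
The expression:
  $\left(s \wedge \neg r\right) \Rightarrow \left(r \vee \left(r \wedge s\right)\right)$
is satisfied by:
  {r: True, s: False}
  {s: False, r: False}
  {s: True, r: True}


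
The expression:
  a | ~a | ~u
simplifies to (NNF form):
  True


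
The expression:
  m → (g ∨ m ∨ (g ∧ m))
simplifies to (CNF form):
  True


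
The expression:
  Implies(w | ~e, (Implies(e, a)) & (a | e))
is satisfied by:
  {a: True, e: True, w: False}
  {a: True, e: False, w: False}
  {a: True, w: True, e: True}
  {a: True, w: True, e: False}
  {e: True, w: False, a: False}


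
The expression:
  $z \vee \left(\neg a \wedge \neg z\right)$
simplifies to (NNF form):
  $z \vee \neg a$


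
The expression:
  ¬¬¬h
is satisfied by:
  {h: False}


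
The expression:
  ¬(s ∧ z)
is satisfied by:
  {s: False, z: False}
  {z: True, s: False}
  {s: True, z: False}


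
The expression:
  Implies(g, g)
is always true.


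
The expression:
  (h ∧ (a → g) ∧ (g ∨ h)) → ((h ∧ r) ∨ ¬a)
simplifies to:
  r ∨ ¬a ∨ ¬g ∨ ¬h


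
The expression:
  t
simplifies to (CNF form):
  t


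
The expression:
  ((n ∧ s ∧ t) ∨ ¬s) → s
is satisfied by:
  {s: True}


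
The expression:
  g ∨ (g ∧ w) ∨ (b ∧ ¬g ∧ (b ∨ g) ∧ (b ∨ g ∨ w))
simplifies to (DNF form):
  b ∨ g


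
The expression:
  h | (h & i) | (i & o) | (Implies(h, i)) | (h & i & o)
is always true.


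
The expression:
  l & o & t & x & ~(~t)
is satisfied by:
  {t: True, x: True, o: True, l: True}


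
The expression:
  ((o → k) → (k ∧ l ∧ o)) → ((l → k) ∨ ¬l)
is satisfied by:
  {k: True, l: False, o: False}
  {l: False, o: False, k: False}
  {k: True, o: True, l: False}
  {o: True, l: False, k: False}
  {k: True, l: True, o: False}
  {l: True, k: False, o: False}
  {k: True, o: True, l: True}


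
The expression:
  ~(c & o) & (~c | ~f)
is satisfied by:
  {f: False, c: False, o: False}
  {o: True, f: False, c: False}
  {f: True, o: False, c: False}
  {o: True, f: True, c: False}
  {c: True, o: False, f: False}


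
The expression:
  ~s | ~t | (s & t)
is always true.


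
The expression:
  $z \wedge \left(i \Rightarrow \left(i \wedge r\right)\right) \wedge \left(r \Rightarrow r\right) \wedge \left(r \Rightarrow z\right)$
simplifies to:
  $z \wedge \left(r \vee \neg i\right)$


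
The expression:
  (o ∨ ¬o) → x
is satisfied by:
  {x: True}


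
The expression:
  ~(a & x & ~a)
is always true.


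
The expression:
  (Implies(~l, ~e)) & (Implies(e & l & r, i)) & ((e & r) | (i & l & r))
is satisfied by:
  {r: True, i: True, l: True}


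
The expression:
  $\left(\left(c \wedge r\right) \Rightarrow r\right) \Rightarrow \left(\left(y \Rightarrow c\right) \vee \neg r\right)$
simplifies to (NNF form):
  $c \vee \neg r \vee \neg y$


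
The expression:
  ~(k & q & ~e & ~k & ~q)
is always true.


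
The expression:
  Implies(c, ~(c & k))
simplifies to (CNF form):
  ~c | ~k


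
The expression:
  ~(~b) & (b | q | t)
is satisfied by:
  {b: True}


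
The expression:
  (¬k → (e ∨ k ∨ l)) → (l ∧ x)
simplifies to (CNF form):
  (l ∨ ¬e) ∧ (l ∨ ¬k) ∧ (x ∨ ¬l)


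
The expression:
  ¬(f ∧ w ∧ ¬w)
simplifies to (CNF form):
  True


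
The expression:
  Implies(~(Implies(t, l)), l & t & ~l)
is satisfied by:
  {l: True, t: False}
  {t: False, l: False}
  {t: True, l: True}


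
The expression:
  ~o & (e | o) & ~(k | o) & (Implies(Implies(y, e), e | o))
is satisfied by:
  {e: True, o: False, k: False}


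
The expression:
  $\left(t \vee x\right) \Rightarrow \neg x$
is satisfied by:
  {x: False}


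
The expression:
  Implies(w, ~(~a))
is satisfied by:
  {a: True, w: False}
  {w: False, a: False}
  {w: True, a: True}


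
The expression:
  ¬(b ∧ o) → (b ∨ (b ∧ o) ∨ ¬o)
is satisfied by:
  {b: True, o: False}
  {o: False, b: False}
  {o: True, b: True}


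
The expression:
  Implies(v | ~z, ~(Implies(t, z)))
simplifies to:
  (t & ~z) | (z & ~v)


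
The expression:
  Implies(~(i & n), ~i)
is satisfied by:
  {n: True, i: False}
  {i: False, n: False}
  {i: True, n: True}


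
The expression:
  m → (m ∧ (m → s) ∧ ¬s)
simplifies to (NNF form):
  ¬m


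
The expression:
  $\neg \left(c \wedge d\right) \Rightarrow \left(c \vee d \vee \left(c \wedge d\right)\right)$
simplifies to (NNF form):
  $c \vee d$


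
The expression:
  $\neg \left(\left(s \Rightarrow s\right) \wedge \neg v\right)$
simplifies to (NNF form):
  $v$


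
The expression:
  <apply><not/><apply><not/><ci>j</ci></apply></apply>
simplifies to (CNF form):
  <ci>j</ci>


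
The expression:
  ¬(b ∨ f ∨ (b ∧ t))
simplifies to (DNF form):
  ¬b ∧ ¬f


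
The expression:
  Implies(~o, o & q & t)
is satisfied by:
  {o: True}


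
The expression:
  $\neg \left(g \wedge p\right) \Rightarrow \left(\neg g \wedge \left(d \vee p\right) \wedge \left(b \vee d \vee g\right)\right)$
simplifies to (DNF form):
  $\left(b \wedge p\right) \vee \left(d \wedge \neg g\right) \vee \left(g \wedge p\right)$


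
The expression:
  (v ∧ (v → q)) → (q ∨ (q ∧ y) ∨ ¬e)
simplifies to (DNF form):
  True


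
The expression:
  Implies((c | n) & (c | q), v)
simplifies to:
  v | (~c & ~n) | (~c & ~q)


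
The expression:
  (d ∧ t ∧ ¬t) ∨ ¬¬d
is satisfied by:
  {d: True}


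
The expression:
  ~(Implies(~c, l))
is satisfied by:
  {l: False, c: False}


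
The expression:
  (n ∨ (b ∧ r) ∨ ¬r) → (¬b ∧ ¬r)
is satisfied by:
  {n: False, b: False, r: False}
  {r: True, n: False, b: False}
  {n: True, r: False, b: False}


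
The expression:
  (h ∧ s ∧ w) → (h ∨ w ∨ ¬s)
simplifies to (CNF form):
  True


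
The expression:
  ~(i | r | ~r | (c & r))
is never true.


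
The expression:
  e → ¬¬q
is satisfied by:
  {q: True, e: False}
  {e: False, q: False}
  {e: True, q: True}


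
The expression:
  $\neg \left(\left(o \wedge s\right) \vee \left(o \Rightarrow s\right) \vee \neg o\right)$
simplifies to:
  $o \wedge \neg s$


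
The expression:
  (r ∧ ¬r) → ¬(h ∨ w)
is always true.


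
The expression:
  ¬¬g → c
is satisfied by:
  {c: True, g: False}
  {g: False, c: False}
  {g: True, c: True}


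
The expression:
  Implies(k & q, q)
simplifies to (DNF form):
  True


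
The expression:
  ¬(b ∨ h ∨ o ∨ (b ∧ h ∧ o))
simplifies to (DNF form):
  ¬b ∧ ¬h ∧ ¬o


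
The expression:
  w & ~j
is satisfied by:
  {w: True, j: False}


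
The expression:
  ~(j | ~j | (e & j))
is never true.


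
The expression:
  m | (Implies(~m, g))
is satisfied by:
  {m: True, g: True}
  {m: True, g: False}
  {g: True, m: False}


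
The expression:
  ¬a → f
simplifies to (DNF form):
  a ∨ f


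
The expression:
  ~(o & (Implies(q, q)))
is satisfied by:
  {o: False}


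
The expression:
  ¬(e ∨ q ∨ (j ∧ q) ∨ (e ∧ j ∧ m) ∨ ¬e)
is never true.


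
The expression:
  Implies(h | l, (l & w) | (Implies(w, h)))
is always true.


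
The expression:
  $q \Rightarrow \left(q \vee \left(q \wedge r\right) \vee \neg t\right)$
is always true.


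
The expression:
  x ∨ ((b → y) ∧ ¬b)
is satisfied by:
  {x: True, b: False}
  {b: False, x: False}
  {b: True, x: True}


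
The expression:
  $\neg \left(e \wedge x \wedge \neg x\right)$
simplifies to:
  $\text{True}$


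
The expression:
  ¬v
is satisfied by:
  {v: False}


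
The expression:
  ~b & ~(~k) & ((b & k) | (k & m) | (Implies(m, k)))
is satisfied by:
  {k: True, b: False}


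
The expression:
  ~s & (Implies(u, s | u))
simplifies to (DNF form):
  ~s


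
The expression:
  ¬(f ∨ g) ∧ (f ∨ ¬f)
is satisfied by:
  {g: False, f: False}


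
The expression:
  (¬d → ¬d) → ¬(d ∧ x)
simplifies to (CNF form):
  ¬d ∨ ¬x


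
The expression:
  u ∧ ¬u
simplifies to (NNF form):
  False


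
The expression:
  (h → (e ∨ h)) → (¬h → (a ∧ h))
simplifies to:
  h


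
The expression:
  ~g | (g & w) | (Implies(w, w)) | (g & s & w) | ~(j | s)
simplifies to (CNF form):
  True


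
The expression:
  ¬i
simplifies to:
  ¬i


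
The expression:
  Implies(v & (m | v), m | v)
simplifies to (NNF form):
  True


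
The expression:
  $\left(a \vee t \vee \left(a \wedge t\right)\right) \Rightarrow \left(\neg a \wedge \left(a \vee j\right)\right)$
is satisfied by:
  {j: True, a: False, t: False}
  {j: False, a: False, t: False}
  {t: True, j: True, a: False}


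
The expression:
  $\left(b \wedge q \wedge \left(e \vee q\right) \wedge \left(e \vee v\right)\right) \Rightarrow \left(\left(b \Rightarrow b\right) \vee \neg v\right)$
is always true.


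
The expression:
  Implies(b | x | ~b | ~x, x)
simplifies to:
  x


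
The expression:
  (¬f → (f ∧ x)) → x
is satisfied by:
  {x: True, f: False}
  {f: False, x: False}
  {f: True, x: True}


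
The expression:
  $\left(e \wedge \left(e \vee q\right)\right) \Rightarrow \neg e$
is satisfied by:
  {e: False}


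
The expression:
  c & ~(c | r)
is never true.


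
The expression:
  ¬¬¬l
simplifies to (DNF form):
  ¬l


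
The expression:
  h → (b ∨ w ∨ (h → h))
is always true.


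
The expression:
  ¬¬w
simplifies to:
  w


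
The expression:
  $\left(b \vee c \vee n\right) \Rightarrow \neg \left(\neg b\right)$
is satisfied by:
  {b: True, n: False, c: False}
  {b: True, c: True, n: False}
  {b: True, n: True, c: False}
  {b: True, c: True, n: True}
  {c: False, n: False, b: False}


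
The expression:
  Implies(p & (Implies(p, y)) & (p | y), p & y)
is always true.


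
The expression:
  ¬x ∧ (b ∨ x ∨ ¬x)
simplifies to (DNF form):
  ¬x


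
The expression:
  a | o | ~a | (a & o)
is always true.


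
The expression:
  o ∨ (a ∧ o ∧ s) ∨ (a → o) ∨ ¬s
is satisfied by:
  {o: True, s: False, a: False}
  {s: False, a: False, o: False}
  {a: True, o: True, s: False}
  {a: True, s: False, o: False}
  {o: True, s: True, a: False}
  {s: True, o: False, a: False}
  {a: True, s: True, o: True}


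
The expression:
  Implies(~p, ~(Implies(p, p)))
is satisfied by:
  {p: True}


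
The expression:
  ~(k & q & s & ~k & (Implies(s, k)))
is always true.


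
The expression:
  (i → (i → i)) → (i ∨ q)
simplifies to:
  i ∨ q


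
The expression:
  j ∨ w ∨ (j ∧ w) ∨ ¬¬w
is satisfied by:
  {w: True, j: True}
  {w: True, j: False}
  {j: True, w: False}


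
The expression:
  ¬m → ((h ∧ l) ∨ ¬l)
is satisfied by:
  {m: True, h: True, l: False}
  {m: True, l: False, h: False}
  {h: True, l: False, m: False}
  {h: False, l: False, m: False}
  {m: True, h: True, l: True}
  {m: True, l: True, h: False}
  {h: True, l: True, m: False}


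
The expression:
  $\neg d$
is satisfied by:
  {d: False}


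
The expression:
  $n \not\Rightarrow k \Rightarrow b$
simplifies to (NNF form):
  $b \vee k \vee \neg n$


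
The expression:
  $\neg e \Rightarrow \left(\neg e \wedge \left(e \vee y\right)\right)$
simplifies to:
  $e \vee y$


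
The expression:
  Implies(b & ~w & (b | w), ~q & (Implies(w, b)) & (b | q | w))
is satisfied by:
  {w: True, q: False, b: False}
  {w: False, q: False, b: False}
  {b: True, w: True, q: False}
  {b: True, w: False, q: False}
  {q: True, w: True, b: False}
  {q: True, w: False, b: False}
  {q: True, b: True, w: True}


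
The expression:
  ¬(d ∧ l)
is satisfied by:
  {l: False, d: False}
  {d: True, l: False}
  {l: True, d: False}


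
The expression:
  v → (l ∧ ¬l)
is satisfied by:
  {v: False}


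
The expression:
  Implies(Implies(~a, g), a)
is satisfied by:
  {a: True, g: False}
  {g: False, a: False}
  {g: True, a: True}


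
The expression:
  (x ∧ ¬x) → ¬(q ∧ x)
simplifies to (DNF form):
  True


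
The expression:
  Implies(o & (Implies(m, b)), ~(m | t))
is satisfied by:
  {b: False, o: False, m: False, t: False}
  {t: True, b: False, o: False, m: False}
  {m: True, b: False, o: False, t: False}
  {t: True, m: True, b: False, o: False}
  {b: True, t: False, o: False, m: False}
  {t: True, b: True, o: False, m: False}
  {m: True, b: True, t: False, o: False}
  {t: True, m: True, b: True, o: False}
  {o: True, m: False, b: False, t: False}
  {o: True, m: True, t: False, b: False}
  {t: True, o: True, m: True, b: False}
  {o: True, b: True, m: False, t: False}


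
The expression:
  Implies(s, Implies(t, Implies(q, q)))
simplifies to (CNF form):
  True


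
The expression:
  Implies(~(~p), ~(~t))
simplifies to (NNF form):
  t | ~p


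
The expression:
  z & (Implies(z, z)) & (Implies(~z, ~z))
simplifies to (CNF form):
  z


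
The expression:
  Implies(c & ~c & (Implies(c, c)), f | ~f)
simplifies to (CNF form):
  True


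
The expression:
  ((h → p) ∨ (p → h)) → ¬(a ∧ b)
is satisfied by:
  {a: False, b: False}
  {b: True, a: False}
  {a: True, b: False}


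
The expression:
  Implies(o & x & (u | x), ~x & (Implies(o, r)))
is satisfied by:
  {o: False, x: False}
  {x: True, o: False}
  {o: True, x: False}


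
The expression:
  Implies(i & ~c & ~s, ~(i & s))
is always true.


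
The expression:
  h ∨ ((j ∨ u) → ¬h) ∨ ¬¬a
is always true.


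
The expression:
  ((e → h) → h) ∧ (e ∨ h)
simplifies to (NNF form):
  e ∨ h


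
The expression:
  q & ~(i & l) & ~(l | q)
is never true.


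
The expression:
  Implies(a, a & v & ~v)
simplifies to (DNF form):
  ~a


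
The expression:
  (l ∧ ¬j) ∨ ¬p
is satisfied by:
  {l: True, p: False, j: False}
  {l: False, p: False, j: False}
  {j: True, l: True, p: False}
  {j: True, l: False, p: False}
  {p: True, l: True, j: False}


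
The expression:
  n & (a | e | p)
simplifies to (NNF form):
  n & (a | e | p)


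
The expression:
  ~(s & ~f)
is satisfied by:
  {f: True, s: False}
  {s: False, f: False}
  {s: True, f: True}


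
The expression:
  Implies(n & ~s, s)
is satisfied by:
  {s: True, n: False}
  {n: False, s: False}
  {n: True, s: True}


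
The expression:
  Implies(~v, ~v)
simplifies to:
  True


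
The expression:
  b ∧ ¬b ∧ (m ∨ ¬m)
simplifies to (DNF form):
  False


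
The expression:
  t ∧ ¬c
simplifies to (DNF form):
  t ∧ ¬c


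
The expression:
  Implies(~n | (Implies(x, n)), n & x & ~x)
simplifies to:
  False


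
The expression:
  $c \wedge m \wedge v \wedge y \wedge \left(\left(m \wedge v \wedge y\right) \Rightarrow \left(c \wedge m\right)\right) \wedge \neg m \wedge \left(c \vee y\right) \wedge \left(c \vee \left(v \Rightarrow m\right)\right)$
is never true.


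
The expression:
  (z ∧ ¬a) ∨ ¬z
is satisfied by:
  {z: False, a: False}
  {a: True, z: False}
  {z: True, a: False}


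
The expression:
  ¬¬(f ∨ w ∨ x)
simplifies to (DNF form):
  f ∨ w ∨ x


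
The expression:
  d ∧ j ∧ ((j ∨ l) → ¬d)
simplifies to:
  False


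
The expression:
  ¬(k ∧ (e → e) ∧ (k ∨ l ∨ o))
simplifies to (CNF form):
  ¬k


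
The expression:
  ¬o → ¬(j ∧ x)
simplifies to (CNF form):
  o ∨ ¬j ∨ ¬x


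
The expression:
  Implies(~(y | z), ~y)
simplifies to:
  True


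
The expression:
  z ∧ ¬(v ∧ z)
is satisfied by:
  {z: True, v: False}


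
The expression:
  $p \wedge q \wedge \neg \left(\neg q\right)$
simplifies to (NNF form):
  $p \wedge q$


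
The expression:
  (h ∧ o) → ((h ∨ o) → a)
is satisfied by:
  {a: True, h: False, o: False}
  {h: False, o: False, a: False}
  {a: True, o: True, h: False}
  {o: True, h: False, a: False}
  {a: True, h: True, o: False}
  {h: True, a: False, o: False}
  {a: True, o: True, h: True}


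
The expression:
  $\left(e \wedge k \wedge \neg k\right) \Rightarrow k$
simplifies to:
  $\text{True}$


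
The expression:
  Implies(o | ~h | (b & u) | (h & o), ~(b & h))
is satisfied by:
  {u: False, h: False, b: False, o: False}
  {o: True, u: False, h: False, b: False}
  {u: True, o: False, h: False, b: False}
  {o: True, u: True, h: False, b: False}
  {b: True, o: False, u: False, h: False}
  {b: True, o: True, u: False, h: False}
  {b: True, u: True, o: False, h: False}
  {b: True, o: True, u: True, h: False}
  {h: True, b: False, u: False, o: False}
  {h: True, o: True, b: False, u: False}
  {h: True, u: True, b: False, o: False}
  {o: True, h: True, u: True, b: False}
  {h: True, b: True, o: False, u: False}


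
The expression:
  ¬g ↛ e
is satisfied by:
  {e: True, g: False}
  {g: False, e: False}
  {g: True, e: True}


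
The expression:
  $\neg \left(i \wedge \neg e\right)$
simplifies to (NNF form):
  $e \vee \neg i$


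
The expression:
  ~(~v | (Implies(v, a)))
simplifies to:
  v & ~a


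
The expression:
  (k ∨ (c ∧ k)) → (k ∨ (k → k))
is always true.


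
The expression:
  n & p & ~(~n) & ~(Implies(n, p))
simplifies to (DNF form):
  False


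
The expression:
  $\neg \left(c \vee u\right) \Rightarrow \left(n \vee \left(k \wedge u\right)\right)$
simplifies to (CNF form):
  $c \vee n \vee u$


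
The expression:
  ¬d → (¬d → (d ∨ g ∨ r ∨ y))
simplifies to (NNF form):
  d ∨ g ∨ r ∨ y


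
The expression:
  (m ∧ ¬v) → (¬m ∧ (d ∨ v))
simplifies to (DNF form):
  v ∨ ¬m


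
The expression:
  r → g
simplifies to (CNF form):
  g ∨ ¬r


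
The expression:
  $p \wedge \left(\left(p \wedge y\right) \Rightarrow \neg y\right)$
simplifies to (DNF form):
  $p \wedge \neg y$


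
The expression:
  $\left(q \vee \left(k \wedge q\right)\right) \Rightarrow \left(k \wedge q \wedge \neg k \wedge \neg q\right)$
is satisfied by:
  {q: False}


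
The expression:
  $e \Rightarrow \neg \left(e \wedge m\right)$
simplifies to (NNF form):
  $\neg e \vee \neg m$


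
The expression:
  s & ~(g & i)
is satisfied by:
  {s: True, g: False, i: False}
  {s: True, i: True, g: False}
  {s: True, g: True, i: False}


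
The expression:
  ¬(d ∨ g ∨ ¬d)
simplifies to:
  False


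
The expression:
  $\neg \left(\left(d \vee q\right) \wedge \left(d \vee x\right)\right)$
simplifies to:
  $\neg d \wedge \left(\neg q \vee \neg x\right)$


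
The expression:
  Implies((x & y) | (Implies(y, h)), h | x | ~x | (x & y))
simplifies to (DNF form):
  True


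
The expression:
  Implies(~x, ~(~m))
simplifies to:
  m | x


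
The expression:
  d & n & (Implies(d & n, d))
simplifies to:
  d & n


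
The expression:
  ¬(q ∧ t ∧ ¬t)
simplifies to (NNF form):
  True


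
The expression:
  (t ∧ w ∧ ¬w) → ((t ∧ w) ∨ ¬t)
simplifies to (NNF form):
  True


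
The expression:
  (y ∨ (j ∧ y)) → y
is always true.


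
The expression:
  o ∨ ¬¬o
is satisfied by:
  {o: True}


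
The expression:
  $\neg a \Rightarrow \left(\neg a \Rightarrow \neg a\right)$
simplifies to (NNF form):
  $\text{True}$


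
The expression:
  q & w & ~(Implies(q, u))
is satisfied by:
  {w: True, q: True, u: False}


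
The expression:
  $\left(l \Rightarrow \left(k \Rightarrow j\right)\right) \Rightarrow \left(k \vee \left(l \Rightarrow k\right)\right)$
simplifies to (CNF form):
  $k \vee \neg l$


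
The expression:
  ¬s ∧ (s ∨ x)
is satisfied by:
  {x: True, s: False}


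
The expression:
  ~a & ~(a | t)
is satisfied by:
  {t: False, a: False}


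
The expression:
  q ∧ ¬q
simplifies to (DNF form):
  False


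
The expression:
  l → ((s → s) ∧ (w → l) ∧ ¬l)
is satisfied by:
  {l: False}


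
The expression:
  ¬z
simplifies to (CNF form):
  ¬z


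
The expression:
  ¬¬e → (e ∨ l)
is always true.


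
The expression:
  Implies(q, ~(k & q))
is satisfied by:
  {k: False, q: False}
  {q: True, k: False}
  {k: True, q: False}


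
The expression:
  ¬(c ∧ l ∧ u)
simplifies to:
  ¬c ∨ ¬l ∨ ¬u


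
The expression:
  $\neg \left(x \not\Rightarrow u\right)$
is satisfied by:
  {u: True, x: False}
  {x: False, u: False}
  {x: True, u: True}


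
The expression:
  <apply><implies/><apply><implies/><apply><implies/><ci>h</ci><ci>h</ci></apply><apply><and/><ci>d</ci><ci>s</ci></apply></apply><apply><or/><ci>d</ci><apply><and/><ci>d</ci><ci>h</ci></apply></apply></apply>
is always true.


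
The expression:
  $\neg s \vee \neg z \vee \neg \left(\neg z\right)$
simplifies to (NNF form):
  $\text{True}$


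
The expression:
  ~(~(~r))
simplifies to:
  ~r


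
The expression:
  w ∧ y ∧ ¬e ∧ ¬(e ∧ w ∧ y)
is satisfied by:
  {w: True, y: True, e: False}


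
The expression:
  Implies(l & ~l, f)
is always true.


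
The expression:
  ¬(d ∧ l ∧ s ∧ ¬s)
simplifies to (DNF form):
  True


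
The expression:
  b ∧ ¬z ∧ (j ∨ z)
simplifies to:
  b ∧ j ∧ ¬z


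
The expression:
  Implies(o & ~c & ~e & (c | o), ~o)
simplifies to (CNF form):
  c | e | ~o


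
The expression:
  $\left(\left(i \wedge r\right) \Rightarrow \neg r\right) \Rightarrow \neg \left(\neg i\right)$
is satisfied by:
  {i: True}
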